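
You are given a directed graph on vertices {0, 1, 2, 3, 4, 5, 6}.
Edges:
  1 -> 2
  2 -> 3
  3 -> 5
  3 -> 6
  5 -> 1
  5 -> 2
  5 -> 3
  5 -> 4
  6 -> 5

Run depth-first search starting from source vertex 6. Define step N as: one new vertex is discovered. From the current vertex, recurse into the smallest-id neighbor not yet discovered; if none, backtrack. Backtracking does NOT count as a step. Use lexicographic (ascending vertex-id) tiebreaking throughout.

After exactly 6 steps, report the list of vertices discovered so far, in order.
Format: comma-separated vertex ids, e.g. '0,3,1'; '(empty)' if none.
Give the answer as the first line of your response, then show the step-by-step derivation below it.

6,5,1,2,3,4

step 1: discover 6; path=6; order=6
step 2: discover 5; path=6>5; order=6,5
step 3: discover 1; path=6>5>1; order=6,5,1
step 4: discover 2; path=6>5>1>2; order=6,5,1,2
step 5: discover 3; path=6>5>1>2>3; order=6,5,1,2,3
step 6: discover 4; path=6>5>4; order=6,5,1,2,3,4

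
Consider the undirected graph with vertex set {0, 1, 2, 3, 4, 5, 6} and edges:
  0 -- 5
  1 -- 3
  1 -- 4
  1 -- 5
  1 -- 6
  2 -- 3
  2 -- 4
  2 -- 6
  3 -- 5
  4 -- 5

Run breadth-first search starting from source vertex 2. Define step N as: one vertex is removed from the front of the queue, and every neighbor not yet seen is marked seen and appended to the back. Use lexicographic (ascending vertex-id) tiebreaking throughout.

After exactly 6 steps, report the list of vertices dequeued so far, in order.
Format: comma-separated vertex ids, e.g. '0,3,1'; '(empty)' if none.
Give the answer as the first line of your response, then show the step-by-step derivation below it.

2,3,4,6,1,5

step 1: dequeue 2; queue=[3,4,6]; order=2
step 2: dequeue 3; queue=[4,6,1,5]; order=2,3
step 3: dequeue 4; queue=[6,1,5]; order=2,3,4
step 4: dequeue 6; queue=[1,5]; order=2,3,4,6
step 5: dequeue 1; queue=[5]; order=2,3,4,6,1
step 6: dequeue 5; queue=[0]; order=2,3,4,6,1,5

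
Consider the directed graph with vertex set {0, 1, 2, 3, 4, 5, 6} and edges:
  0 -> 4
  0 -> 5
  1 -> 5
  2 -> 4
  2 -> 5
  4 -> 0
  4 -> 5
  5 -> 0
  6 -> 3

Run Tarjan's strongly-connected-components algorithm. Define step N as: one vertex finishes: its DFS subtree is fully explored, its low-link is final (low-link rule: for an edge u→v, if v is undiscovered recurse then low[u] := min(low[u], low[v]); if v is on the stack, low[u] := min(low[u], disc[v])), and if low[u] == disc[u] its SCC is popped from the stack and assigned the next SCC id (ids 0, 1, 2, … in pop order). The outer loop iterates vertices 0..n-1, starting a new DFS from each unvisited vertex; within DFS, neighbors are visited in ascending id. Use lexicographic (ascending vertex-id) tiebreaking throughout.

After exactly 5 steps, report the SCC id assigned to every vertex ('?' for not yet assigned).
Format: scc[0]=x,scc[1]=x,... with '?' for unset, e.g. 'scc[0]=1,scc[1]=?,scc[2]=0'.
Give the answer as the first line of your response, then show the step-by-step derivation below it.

scc[0]=0,scc[1]=1,scc[2]=2,scc[3]=?,scc[4]=0,scc[5]=0,scc[6]=?

step 1: low=(low[0]=0,low[1]=?,low[2]=?,low[3]=?,low[4]=0,low[5]=0,low[6]=?); scc=(scc[0]=?,scc[1]=?,scc[2]=?,scc[3]=?,scc[4]=?,scc[5]=?,scc[6]=?)
step 2: low=(low[0]=0,low[1]=?,low[2]=?,low[3]=?,low[4]=0,low[5]=0,low[6]=?); scc=(scc[0]=?,scc[1]=?,scc[2]=?,scc[3]=?,scc[4]=?,scc[5]=?,scc[6]=?)
step 3: low=(low[0]=0,low[1]=?,low[2]=?,low[3]=?,low[4]=0,low[5]=0,low[6]=?); scc=(scc[0]=0,scc[1]=?,scc[2]=?,scc[3]=?,scc[4]=0,scc[5]=0,scc[6]=?)
step 4: low=(low[0]=0,low[1]=3,low[2]=?,low[3]=?,low[4]=0,low[5]=0,low[6]=?); scc=(scc[0]=0,scc[1]=1,scc[2]=?,scc[3]=?,scc[4]=0,scc[5]=0,scc[6]=?)
step 5: low=(low[0]=0,low[1]=3,low[2]=4,low[3]=?,low[4]=0,low[5]=0,low[6]=?); scc=(scc[0]=0,scc[1]=1,scc[2]=2,scc[3]=?,scc[4]=0,scc[5]=0,scc[6]=?)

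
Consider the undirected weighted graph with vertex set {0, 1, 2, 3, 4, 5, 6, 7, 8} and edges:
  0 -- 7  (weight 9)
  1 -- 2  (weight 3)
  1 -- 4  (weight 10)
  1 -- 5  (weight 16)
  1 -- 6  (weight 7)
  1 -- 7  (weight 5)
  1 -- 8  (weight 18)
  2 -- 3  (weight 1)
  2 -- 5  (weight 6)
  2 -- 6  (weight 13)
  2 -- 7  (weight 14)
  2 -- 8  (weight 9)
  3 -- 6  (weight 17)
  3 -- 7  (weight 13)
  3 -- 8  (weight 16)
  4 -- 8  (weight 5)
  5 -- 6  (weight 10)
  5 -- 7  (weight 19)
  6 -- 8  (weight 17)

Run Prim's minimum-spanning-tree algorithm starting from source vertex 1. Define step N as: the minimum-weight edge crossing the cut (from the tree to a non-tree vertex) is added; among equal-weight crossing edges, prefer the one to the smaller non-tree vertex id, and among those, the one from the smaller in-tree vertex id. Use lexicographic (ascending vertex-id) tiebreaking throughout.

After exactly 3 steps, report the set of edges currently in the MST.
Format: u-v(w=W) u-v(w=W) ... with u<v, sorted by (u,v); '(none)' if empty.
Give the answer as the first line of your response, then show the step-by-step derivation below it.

1-2(w=3) 1-7(w=5) 2-3(w=1)

step 1: add edge 1-2 (w=3); MST = {1-2(w=3)}
step 2: add edge 2-3 (w=1); MST = {1-2(w=3) 2-3(w=1)}
step 3: add edge 1-7 (w=5); MST = {1-2(w=3) 1-7(w=5) 2-3(w=1)}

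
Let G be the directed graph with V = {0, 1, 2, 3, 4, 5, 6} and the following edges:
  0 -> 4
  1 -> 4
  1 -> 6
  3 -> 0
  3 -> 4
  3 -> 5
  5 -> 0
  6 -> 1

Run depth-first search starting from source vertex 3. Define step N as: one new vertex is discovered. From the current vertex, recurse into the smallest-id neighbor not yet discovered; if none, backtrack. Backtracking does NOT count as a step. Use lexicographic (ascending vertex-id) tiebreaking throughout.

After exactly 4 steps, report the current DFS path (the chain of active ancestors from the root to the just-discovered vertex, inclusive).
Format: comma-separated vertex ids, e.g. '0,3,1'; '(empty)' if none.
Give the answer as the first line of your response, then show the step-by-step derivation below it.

3,5

step 1: discover 3; path=3; order=3
step 2: discover 0; path=3>0; order=3,0
step 3: discover 4; path=3>0>4; order=3,0,4
step 4: discover 5; path=3>5; order=3,0,4,5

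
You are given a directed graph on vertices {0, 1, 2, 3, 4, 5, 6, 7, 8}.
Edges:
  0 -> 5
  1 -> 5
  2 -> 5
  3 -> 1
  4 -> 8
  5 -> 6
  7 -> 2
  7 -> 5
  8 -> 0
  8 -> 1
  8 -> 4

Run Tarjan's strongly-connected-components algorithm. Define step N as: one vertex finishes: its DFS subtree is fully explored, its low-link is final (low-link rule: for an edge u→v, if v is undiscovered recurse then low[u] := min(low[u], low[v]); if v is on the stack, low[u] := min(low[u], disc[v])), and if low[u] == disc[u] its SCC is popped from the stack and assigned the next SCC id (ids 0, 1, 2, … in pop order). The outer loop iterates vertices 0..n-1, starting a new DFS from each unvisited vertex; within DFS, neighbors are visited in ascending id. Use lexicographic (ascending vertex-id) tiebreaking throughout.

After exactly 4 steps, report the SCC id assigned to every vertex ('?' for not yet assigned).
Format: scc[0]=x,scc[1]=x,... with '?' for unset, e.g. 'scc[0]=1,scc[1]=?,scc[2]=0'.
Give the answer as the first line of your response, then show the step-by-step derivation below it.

scc[0]=2,scc[1]=3,scc[2]=?,scc[3]=?,scc[4]=?,scc[5]=1,scc[6]=0,scc[7]=?,scc[8]=?

step 1: low=(low[0]=0,low[1]=?,low[2]=?,low[3]=?,low[4]=?,low[5]=1,low[6]=2,low[7]=?,low[8]=?); scc=(scc[0]=?,scc[1]=?,scc[2]=?,scc[3]=?,scc[4]=?,scc[5]=?,scc[6]=0,scc[7]=?,scc[8]=?)
step 2: low=(low[0]=0,low[1]=?,low[2]=?,low[3]=?,low[4]=?,low[5]=1,low[6]=2,low[7]=?,low[8]=?); scc=(scc[0]=?,scc[1]=?,scc[2]=?,scc[3]=?,scc[4]=?,scc[5]=1,scc[6]=0,scc[7]=?,scc[8]=?)
step 3: low=(low[0]=0,low[1]=?,low[2]=?,low[3]=?,low[4]=?,low[5]=1,low[6]=2,low[7]=?,low[8]=?); scc=(scc[0]=2,scc[1]=?,scc[2]=?,scc[3]=?,scc[4]=?,scc[5]=1,scc[6]=0,scc[7]=?,scc[8]=?)
step 4: low=(low[0]=0,low[1]=3,low[2]=?,low[3]=?,low[4]=?,low[5]=1,low[6]=2,low[7]=?,low[8]=?); scc=(scc[0]=2,scc[1]=3,scc[2]=?,scc[3]=?,scc[4]=?,scc[5]=1,scc[6]=0,scc[7]=?,scc[8]=?)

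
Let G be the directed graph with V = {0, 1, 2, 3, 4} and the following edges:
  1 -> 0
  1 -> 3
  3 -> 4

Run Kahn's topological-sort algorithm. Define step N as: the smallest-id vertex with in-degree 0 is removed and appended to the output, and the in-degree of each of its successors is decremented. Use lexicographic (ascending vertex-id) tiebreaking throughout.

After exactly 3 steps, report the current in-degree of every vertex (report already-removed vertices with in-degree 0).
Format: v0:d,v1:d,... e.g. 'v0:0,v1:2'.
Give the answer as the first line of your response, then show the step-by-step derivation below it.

v0:0,v1:0,v2:0,v3:0,v4:1

step 1: output 1; order=[1]; indeg=(0,0,0,0,1)
step 2: output 0; order=[1,0]; indeg=(0,0,0,0,1)
step 3: output 2; order=[1,0,2]; indeg=(0,0,0,0,1)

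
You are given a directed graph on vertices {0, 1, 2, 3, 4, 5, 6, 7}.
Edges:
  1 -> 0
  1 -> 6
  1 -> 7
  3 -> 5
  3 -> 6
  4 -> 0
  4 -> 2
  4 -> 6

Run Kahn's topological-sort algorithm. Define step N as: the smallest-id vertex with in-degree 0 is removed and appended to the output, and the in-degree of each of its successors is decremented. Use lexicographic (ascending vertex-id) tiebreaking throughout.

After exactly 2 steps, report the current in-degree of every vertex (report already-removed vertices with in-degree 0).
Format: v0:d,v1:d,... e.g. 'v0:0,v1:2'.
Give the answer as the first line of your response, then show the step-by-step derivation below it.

v0:1,v1:0,v2:1,v3:0,v4:0,v5:0,v6:1,v7:0

step 1: output 1; order=[1]; indeg=(1,0,1,0,0,1,2,0)
step 2: output 3; order=[1,3]; indeg=(1,0,1,0,0,0,1,0)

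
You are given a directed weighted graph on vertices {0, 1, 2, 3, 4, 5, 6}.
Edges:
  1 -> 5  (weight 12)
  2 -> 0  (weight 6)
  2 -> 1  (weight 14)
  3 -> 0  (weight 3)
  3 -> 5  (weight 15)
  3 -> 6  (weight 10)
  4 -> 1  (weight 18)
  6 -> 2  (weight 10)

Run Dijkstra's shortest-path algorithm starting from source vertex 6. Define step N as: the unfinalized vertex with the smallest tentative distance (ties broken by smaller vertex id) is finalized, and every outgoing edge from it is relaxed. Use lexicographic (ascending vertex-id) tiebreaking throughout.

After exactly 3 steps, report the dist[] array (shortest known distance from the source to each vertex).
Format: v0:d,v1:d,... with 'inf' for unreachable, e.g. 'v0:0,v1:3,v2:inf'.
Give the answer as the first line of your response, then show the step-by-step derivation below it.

v0:16,v1:24,v2:10,v3:inf,v4:inf,v5:inf,v6:0

step 1: dist = v0:inf,v1:inf,v2:10,v3:inf,v4:inf,v5:inf,v6:0
step 2: dist = v0:16,v1:24,v2:10,v3:inf,v4:inf,v5:inf,v6:0
step 3: dist = v0:16,v1:24,v2:10,v3:inf,v4:inf,v5:inf,v6:0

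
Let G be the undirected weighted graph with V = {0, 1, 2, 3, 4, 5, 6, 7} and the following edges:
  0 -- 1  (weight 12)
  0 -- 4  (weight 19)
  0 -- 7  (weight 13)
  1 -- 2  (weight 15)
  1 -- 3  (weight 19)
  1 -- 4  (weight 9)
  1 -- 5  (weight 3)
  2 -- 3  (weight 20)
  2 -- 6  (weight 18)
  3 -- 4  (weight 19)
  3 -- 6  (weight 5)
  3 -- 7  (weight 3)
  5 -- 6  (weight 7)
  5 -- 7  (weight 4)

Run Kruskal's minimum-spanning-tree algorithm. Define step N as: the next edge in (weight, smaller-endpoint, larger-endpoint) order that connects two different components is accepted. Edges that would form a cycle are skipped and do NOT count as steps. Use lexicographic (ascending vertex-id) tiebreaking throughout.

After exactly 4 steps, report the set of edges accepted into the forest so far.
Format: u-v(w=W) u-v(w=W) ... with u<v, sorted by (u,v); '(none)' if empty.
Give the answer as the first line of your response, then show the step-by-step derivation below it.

1-5(w=3) 3-6(w=5) 3-7(w=3) 5-7(w=4)

step 1: add edge 1-5 (w=3); MST = {1-5(w=3)}
step 2: add edge 3-7 (w=3); MST = {1-5(w=3) 3-7(w=3)}
step 3: add edge 5-7 (w=4); MST = {1-5(w=3) 3-7(w=3) 5-7(w=4)}
step 4: add edge 3-6 (w=5); MST = {1-5(w=3) 3-6(w=5) 3-7(w=3) 5-7(w=4)}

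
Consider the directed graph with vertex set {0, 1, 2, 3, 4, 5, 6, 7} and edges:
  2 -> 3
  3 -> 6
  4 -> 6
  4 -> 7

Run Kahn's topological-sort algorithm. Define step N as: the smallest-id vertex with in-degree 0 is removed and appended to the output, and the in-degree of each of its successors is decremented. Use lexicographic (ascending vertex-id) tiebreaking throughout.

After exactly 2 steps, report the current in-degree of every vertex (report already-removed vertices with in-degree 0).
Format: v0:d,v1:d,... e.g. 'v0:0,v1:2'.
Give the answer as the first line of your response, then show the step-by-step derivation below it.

v0:0,v1:0,v2:0,v3:1,v4:0,v5:0,v6:2,v7:1

step 1: output 0; order=[0]; indeg=(0,0,0,1,0,0,2,1)
step 2: output 1; order=[0,1]; indeg=(0,0,0,1,0,0,2,1)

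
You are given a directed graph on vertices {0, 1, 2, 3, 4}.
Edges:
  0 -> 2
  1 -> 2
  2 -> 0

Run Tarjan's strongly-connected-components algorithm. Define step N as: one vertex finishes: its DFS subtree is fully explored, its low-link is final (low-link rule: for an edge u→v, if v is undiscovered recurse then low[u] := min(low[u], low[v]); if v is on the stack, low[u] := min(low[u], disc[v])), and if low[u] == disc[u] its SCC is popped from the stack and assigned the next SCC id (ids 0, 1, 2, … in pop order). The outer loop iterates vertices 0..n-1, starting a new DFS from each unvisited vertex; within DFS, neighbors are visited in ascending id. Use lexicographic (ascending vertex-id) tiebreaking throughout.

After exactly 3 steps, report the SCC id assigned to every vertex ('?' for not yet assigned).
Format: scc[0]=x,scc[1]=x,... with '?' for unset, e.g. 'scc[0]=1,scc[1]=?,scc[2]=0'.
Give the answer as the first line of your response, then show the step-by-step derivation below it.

scc[0]=0,scc[1]=1,scc[2]=0,scc[3]=?,scc[4]=?

step 1: low=(low[0]=0,low[1]=?,low[2]=0,low[3]=?,low[4]=?); scc=(scc[0]=?,scc[1]=?,scc[2]=?,scc[3]=?,scc[4]=?)
step 2: low=(low[0]=0,low[1]=?,low[2]=0,low[3]=?,low[4]=?); scc=(scc[0]=0,scc[1]=?,scc[2]=0,scc[3]=?,scc[4]=?)
step 3: low=(low[0]=0,low[1]=2,low[2]=0,low[3]=?,low[4]=?); scc=(scc[0]=0,scc[1]=1,scc[2]=0,scc[3]=?,scc[4]=?)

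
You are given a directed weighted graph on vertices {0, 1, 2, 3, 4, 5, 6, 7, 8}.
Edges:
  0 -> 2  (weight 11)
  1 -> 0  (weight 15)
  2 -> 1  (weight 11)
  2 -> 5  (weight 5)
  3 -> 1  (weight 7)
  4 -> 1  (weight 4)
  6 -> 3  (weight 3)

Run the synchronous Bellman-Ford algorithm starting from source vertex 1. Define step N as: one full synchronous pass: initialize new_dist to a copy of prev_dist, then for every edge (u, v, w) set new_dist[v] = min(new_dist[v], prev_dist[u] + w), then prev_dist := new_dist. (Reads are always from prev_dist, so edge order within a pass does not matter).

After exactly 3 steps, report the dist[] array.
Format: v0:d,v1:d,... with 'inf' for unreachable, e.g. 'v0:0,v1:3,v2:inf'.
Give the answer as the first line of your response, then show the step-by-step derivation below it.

v0:15,v1:0,v2:26,v3:inf,v4:inf,v5:31,v6:inf,v7:inf,v8:inf

step 1: dist = v0:15,v1:0,v2:inf,v3:inf,v4:inf,v5:inf,v6:inf,v7:inf,v8:inf
step 2: dist = v0:15,v1:0,v2:26,v3:inf,v4:inf,v5:inf,v6:inf,v7:inf,v8:inf
step 3: dist = v0:15,v1:0,v2:26,v3:inf,v4:inf,v5:31,v6:inf,v7:inf,v8:inf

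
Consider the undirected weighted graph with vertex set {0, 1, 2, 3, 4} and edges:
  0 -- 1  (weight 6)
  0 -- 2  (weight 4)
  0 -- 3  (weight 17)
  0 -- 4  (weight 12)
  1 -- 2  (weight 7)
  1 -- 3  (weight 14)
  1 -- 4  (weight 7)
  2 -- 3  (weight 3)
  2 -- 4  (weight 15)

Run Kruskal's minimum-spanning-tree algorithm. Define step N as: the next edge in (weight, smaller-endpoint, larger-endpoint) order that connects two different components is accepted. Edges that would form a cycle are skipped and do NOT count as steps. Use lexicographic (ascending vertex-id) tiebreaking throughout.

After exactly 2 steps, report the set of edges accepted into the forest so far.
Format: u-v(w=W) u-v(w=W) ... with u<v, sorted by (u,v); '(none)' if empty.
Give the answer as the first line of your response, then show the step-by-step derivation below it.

0-2(w=4) 2-3(w=3)

step 1: add edge 2-3 (w=3); MST = {2-3(w=3)}
step 2: add edge 0-2 (w=4); MST = {0-2(w=4) 2-3(w=3)}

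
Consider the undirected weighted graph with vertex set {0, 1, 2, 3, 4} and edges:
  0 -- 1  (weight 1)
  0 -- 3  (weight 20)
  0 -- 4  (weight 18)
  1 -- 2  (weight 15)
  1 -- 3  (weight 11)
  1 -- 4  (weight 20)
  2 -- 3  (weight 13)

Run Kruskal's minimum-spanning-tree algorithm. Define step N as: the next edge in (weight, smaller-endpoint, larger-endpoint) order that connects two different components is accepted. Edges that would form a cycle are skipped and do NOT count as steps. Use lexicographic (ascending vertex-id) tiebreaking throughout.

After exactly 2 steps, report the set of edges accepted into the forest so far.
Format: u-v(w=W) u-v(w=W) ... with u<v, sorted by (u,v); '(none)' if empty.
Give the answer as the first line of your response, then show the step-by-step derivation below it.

0-1(w=1) 1-3(w=11)

step 1: add edge 0-1 (w=1); MST = {0-1(w=1)}
step 2: add edge 1-3 (w=11); MST = {0-1(w=1) 1-3(w=11)}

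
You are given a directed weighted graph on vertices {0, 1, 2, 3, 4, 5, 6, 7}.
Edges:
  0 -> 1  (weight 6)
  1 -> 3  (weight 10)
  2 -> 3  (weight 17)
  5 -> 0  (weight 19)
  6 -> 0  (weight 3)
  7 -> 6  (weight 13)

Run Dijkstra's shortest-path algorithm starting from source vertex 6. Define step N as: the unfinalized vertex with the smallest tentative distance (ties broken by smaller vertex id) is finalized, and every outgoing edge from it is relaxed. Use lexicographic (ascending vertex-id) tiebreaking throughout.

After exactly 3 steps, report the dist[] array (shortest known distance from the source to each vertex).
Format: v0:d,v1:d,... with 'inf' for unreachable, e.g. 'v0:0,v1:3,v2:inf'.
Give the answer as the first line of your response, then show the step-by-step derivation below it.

v0:3,v1:9,v2:inf,v3:19,v4:inf,v5:inf,v6:0,v7:inf

step 1: dist = v0:3,v1:inf,v2:inf,v3:inf,v4:inf,v5:inf,v6:0,v7:inf
step 2: dist = v0:3,v1:9,v2:inf,v3:inf,v4:inf,v5:inf,v6:0,v7:inf
step 3: dist = v0:3,v1:9,v2:inf,v3:19,v4:inf,v5:inf,v6:0,v7:inf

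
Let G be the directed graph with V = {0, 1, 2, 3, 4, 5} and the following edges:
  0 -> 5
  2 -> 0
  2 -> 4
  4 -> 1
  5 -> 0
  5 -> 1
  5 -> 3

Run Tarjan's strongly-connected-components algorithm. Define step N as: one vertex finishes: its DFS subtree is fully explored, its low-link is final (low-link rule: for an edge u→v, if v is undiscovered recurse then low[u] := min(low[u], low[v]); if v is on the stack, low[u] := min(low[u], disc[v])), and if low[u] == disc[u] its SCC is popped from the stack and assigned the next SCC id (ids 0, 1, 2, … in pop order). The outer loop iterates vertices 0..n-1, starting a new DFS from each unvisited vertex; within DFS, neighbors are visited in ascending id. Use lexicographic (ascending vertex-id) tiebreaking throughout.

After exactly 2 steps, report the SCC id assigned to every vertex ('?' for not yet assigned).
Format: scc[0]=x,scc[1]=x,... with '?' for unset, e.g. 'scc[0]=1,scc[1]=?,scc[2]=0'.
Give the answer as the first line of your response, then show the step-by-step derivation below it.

scc[0]=?,scc[1]=0,scc[2]=?,scc[3]=1,scc[4]=?,scc[5]=?

step 1: low=(low[0]=0,low[1]=2,low[2]=?,low[3]=?,low[4]=?,low[5]=0); scc=(scc[0]=?,scc[1]=0,scc[2]=?,scc[3]=?,scc[4]=?,scc[5]=?)
step 2: low=(low[0]=0,low[1]=2,low[2]=?,low[3]=3,low[4]=?,low[5]=0); scc=(scc[0]=?,scc[1]=0,scc[2]=?,scc[3]=1,scc[4]=?,scc[5]=?)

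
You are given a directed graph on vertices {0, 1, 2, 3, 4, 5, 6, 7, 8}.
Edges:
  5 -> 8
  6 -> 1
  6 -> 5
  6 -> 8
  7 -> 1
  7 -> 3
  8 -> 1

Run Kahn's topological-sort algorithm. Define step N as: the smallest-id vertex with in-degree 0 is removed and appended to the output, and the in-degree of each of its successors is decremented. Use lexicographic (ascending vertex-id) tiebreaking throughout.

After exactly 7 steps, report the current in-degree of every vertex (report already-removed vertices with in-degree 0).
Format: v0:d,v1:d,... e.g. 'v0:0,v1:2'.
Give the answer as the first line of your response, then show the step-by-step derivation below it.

v0:0,v1:1,v2:0,v3:0,v4:0,v5:0,v6:0,v7:0,v8:0

step 1: output 0; order=[0]; indeg=(0,3,0,1,0,1,0,0,2)
step 2: output 2; order=[0,2]; indeg=(0,3,0,1,0,1,0,0,2)
step 3: output 4; order=[0,2,4]; indeg=(0,3,0,1,0,1,0,0,2)
step 4: output 6; order=[0,2,4,6]; indeg=(0,2,0,1,0,0,0,0,1)
step 5: output 5; order=[0,2,4,6,5]; indeg=(0,2,0,1,0,0,0,0,0)
step 6: output 7; order=[0,2,4,6,5,7]; indeg=(0,1,0,0,0,0,0,0,0)
step 7: output 3; order=[0,2,4,6,5,7,3]; indeg=(0,1,0,0,0,0,0,0,0)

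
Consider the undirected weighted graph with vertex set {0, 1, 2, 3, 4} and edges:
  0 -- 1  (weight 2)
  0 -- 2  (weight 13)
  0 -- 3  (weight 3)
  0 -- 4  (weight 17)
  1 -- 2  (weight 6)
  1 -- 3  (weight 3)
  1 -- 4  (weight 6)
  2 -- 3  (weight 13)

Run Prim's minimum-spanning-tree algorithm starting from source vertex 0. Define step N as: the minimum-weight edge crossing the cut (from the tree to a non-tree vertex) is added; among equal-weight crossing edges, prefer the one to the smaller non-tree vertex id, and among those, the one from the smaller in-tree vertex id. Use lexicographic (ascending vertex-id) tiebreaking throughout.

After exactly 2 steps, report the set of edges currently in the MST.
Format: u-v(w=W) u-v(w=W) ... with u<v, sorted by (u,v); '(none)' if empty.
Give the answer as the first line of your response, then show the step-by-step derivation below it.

0-1(w=2) 0-3(w=3)

step 1: add edge 0-1 (w=2); MST = {0-1(w=2)}
step 2: add edge 0-3 (w=3); MST = {0-1(w=2) 0-3(w=3)}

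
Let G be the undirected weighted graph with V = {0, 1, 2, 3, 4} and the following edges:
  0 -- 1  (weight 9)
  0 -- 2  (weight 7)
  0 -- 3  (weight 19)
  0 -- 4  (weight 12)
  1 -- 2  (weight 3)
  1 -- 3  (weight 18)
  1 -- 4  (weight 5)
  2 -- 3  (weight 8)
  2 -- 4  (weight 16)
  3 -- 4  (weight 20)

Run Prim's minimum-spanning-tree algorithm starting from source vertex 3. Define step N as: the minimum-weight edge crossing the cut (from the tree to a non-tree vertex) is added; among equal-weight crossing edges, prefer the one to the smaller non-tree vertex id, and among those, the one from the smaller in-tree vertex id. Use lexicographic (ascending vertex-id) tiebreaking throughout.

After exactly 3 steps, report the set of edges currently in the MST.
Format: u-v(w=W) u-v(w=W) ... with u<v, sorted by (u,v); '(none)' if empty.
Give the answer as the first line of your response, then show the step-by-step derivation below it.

1-2(w=3) 1-4(w=5) 2-3(w=8)

step 1: add edge 2-3 (w=8); MST = {2-3(w=8)}
step 2: add edge 1-2 (w=3); MST = {1-2(w=3) 2-3(w=8)}
step 3: add edge 1-4 (w=5); MST = {1-2(w=3) 1-4(w=5) 2-3(w=8)}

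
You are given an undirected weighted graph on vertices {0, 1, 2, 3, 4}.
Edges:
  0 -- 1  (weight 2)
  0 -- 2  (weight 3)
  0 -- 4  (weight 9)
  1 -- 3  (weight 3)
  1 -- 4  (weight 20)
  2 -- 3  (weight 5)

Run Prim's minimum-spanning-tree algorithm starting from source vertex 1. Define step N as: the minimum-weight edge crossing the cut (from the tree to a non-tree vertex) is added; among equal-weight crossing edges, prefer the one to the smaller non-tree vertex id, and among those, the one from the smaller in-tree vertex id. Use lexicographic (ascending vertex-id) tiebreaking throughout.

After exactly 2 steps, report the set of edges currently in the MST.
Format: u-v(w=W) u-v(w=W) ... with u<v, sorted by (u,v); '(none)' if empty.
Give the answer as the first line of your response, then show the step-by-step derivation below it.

0-1(w=2) 0-2(w=3)

step 1: add edge 0-1 (w=2); MST = {0-1(w=2)}
step 2: add edge 0-2 (w=3); MST = {0-1(w=2) 0-2(w=3)}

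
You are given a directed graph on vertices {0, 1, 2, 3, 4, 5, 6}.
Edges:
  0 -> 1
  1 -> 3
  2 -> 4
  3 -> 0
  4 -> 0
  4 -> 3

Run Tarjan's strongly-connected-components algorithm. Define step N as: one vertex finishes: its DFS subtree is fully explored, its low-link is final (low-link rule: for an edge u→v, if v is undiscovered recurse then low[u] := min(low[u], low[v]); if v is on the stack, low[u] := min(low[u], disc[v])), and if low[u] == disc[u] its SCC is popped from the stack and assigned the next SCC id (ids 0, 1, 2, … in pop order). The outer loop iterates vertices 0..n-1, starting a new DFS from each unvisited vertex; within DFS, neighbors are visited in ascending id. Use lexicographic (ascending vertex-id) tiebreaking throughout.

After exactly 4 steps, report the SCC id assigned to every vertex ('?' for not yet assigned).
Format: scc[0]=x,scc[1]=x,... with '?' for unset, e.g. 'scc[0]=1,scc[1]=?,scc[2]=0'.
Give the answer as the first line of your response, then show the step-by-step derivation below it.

scc[0]=0,scc[1]=0,scc[2]=?,scc[3]=0,scc[4]=1,scc[5]=?,scc[6]=?

step 1: low=(low[0]=0,low[1]=1,low[2]=?,low[3]=0,low[4]=?,low[5]=?,low[6]=?); scc=(scc[0]=?,scc[1]=?,scc[2]=?,scc[3]=?,scc[4]=?,scc[5]=?,scc[6]=?)
step 2: low=(low[0]=0,low[1]=0,low[2]=?,low[3]=0,low[4]=?,low[5]=?,low[6]=?); scc=(scc[0]=?,scc[1]=?,scc[2]=?,scc[3]=?,scc[4]=?,scc[5]=?,scc[6]=?)
step 3: low=(low[0]=0,low[1]=0,low[2]=?,low[3]=0,low[4]=?,low[5]=?,low[6]=?); scc=(scc[0]=0,scc[1]=0,scc[2]=?,scc[3]=0,scc[4]=?,scc[5]=?,scc[6]=?)
step 4: low=(low[0]=0,low[1]=0,low[2]=3,low[3]=0,low[4]=4,low[5]=?,low[6]=?); scc=(scc[0]=0,scc[1]=0,scc[2]=?,scc[3]=0,scc[4]=1,scc[5]=?,scc[6]=?)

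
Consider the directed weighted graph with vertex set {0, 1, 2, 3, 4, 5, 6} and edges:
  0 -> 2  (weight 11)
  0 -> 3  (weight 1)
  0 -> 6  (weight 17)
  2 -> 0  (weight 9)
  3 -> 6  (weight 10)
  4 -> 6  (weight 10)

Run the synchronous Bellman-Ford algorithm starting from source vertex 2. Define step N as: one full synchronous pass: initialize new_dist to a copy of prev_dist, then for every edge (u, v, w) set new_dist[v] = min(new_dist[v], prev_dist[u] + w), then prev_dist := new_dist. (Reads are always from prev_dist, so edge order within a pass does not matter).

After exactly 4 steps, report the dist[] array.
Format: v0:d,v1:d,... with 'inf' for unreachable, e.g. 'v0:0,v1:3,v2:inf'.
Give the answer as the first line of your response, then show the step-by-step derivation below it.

v0:9,v1:inf,v2:0,v3:10,v4:inf,v5:inf,v6:20

step 1: dist = v0:9,v1:inf,v2:0,v3:inf,v4:inf,v5:inf,v6:inf
step 2: dist = v0:9,v1:inf,v2:0,v3:10,v4:inf,v5:inf,v6:26
step 3: dist = v0:9,v1:inf,v2:0,v3:10,v4:inf,v5:inf,v6:20
step 4: dist = v0:9,v1:inf,v2:0,v3:10,v4:inf,v5:inf,v6:20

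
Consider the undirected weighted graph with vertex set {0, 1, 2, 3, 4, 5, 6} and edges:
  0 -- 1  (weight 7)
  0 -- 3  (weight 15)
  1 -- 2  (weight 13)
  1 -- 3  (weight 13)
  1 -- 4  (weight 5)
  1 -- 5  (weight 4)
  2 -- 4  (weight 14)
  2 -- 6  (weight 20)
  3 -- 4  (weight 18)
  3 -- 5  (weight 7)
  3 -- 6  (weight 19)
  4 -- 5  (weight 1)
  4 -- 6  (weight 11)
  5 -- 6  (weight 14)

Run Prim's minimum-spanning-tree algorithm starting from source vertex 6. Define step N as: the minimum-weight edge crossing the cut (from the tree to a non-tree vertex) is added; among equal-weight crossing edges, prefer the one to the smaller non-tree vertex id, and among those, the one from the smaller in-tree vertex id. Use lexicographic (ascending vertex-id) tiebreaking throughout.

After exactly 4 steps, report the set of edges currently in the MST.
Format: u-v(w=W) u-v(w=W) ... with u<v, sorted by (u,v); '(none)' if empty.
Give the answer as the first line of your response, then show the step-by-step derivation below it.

0-1(w=7) 1-5(w=4) 4-5(w=1) 4-6(w=11)

step 1: add edge 4-6 (w=11); MST = {4-6(w=11)}
step 2: add edge 4-5 (w=1); MST = {4-5(w=1) 4-6(w=11)}
step 3: add edge 1-5 (w=4); MST = {1-5(w=4) 4-5(w=1) 4-6(w=11)}
step 4: add edge 0-1 (w=7); MST = {0-1(w=7) 1-5(w=4) 4-5(w=1) 4-6(w=11)}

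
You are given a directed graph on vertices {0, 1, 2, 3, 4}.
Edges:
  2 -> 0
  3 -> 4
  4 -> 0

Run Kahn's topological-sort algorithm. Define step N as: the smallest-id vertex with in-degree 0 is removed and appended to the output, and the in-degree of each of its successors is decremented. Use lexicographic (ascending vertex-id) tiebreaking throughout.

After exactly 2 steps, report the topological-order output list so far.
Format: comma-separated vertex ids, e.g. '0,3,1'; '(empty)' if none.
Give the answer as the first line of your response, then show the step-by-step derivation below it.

1,2

step 1: output 1; order=[1]; indeg=(2,0,0,0,1)
step 2: output 2; order=[1,2]; indeg=(1,0,0,0,1)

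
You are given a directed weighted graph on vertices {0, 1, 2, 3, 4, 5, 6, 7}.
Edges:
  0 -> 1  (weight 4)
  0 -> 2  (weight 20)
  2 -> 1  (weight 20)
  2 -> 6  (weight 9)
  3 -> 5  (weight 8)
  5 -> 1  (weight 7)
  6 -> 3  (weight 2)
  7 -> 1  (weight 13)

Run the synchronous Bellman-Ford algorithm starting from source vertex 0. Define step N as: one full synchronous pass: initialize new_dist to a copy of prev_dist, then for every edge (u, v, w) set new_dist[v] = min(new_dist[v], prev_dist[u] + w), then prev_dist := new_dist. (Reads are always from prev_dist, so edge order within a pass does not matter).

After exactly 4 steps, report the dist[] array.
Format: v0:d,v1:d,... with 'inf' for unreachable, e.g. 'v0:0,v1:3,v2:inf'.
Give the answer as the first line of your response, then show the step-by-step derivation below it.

v0:0,v1:4,v2:20,v3:31,v4:inf,v5:39,v6:29,v7:inf

step 1: dist = v0:0,v1:4,v2:20,v3:inf,v4:inf,v5:inf,v6:inf,v7:inf
step 2: dist = v0:0,v1:4,v2:20,v3:inf,v4:inf,v5:inf,v6:29,v7:inf
step 3: dist = v0:0,v1:4,v2:20,v3:31,v4:inf,v5:inf,v6:29,v7:inf
step 4: dist = v0:0,v1:4,v2:20,v3:31,v4:inf,v5:39,v6:29,v7:inf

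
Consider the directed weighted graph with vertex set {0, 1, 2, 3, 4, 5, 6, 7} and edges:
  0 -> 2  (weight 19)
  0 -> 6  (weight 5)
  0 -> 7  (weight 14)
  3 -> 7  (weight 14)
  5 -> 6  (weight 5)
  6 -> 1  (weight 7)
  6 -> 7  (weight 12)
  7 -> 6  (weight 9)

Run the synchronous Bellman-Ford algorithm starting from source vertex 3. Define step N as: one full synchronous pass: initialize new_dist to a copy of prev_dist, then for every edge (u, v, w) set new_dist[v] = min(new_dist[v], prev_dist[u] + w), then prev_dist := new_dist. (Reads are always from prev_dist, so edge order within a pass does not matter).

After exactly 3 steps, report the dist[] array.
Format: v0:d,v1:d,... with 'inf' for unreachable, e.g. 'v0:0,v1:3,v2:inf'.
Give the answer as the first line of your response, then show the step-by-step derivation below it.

v0:inf,v1:30,v2:inf,v3:0,v4:inf,v5:inf,v6:23,v7:14

step 1: dist = v0:inf,v1:inf,v2:inf,v3:0,v4:inf,v5:inf,v6:inf,v7:14
step 2: dist = v0:inf,v1:inf,v2:inf,v3:0,v4:inf,v5:inf,v6:23,v7:14
step 3: dist = v0:inf,v1:30,v2:inf,v3:0,v4:inf,v5:inf,v6:23,v7:14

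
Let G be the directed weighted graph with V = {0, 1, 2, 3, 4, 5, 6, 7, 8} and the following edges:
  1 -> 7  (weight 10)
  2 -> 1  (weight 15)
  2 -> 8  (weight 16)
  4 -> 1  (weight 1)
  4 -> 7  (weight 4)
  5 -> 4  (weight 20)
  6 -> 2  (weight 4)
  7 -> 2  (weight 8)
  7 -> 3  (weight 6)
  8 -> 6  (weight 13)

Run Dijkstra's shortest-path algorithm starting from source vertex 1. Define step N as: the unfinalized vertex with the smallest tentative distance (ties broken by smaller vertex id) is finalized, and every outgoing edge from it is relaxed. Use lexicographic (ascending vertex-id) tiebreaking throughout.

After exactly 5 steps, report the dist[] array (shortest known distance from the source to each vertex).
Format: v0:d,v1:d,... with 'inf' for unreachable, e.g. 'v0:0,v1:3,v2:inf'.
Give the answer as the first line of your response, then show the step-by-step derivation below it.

v0:inf,v1:0,v2:18,v3:16,v4:inf,v5:inf,v6:47,v7:10,v8:34

step 1: dist = v0:inf,v1:0,v2:inf,v3:inf,v4:inf,v5:inf,v6:inf,v7:10,v8:inf
step 2: dist = v0:inf,v1:0,v2:18,v3:16,v4:inf,v5:inf,v6:inf,v7:10,v8:inf
step 3: dist = v0:inf,v1:0,v2:18,v3:16,v4:inf,v5:inf,v6:inf,v7:10,v8:inf
step 4: dist = v0:inf,v1:0,v2:18,v3:16,v4:inf,v5:inf,v6:inf,v7:10,v8:34
step 5: dist = v0:inf,v1:0,v2:18,v3:16,v4:inf,v5:inf,v6:47,v7:10,v8:34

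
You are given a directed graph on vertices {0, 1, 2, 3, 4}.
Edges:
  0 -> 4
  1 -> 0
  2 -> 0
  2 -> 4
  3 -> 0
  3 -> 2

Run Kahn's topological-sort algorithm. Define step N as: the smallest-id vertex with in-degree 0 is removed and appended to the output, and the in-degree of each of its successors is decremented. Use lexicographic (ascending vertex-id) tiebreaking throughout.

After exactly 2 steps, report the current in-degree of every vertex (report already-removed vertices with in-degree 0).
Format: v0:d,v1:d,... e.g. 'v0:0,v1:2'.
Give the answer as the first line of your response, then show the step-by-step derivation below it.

v0:1,v1:0,v2:0,v3:0,v4:2

step 1: output 1; order=[1]; indeg=(2,0,1,0,2)
step 2: output 3; order=[1,3]; indeg=(1,0,0,0,2)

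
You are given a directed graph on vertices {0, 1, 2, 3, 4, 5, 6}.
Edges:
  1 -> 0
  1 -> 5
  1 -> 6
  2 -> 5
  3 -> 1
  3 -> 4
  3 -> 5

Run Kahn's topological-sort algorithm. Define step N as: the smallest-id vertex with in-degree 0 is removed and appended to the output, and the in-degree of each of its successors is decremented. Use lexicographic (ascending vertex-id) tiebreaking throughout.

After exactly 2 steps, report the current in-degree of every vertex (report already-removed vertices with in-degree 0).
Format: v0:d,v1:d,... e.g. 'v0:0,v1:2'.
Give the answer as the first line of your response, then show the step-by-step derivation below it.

v0:1,v1:0,v2:0,v3:0,v4:0,v5:1,v6:1

step 1: output 2; order=[2]; indeg=(1,1,0,0,1,2,1)
step 2: output 3; order=[2,3]; indeg=(1,0,0,0,0,1,1)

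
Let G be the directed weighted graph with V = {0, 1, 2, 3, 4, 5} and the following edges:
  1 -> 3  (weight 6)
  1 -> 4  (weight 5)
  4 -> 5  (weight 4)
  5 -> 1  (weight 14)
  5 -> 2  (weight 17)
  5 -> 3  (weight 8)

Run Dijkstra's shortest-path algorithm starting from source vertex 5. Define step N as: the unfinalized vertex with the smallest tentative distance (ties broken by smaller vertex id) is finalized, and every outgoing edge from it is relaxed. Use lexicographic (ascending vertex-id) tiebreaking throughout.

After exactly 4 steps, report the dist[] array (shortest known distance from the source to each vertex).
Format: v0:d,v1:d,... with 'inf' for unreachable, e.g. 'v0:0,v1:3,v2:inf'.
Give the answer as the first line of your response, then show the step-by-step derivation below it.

v0:inf,v1:14,v2:17,v3:8,v4:19,v5:0

step 1: dist = v0:inf,v1:14,v2:17,v3:8,v4:inf,v5:0
step 2: dist = v0:inf,v1:14,v2:17,v3:8,v4:inf,v5:0
step 3: dist = v0:inf,v1:14,v2:17,v3:8,v4:19,v5:0
step 4: dist = v0:inf,v1:14,v2:17,v3:8,v4:19,v5:0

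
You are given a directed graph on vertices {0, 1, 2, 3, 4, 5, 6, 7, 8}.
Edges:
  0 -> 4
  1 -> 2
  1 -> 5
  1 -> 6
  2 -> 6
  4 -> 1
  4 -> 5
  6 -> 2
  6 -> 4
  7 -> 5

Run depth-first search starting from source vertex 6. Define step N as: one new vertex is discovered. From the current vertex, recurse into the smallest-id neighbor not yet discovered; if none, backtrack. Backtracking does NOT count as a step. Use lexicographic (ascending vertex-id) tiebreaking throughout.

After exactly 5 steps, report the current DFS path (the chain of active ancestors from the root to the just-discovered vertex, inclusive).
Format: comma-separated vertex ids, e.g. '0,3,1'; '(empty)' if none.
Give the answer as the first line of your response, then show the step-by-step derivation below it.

6,4,1,5

step 1: discover 6; path=6; order=6
step 2: discover 2; path=6>2; order=6,2
step 3: discover 4; path=6>4; order=6,2,4
step 4: discover 1; path=6>4>1; order=6,2,4,1
step 5: discover 5; path=6>4>1>5; order=6,2,4,1,5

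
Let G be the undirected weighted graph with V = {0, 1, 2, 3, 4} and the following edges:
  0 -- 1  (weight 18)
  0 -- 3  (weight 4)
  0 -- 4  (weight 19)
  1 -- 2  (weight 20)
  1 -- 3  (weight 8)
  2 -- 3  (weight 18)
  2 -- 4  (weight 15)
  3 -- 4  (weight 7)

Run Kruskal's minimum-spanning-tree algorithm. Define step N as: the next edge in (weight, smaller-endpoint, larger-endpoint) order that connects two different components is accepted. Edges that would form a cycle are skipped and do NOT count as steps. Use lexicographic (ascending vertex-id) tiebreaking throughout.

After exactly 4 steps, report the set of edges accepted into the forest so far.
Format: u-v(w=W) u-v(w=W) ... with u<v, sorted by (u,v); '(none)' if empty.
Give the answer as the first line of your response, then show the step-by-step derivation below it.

0-3(w=4) 1-3(w=8) 2-4(w=15) 3-4(w=7)

step 1: add edge 0-3 (w=4); MST = {0-3(w=4)}
step 2: add edge 3-4 (w=7); MST = {0-3(w=4) 3-4(w=7)}
step 3: add edge 1-3 (w=8); MST = {0-3(w=4) 1-3(w=8) 3-4(w=7)}
step 4: add edge 2-4 (w=15); MST = {0-3(w=4) 1-3(w=8) 2-4(w=15) 3-4(w=7)}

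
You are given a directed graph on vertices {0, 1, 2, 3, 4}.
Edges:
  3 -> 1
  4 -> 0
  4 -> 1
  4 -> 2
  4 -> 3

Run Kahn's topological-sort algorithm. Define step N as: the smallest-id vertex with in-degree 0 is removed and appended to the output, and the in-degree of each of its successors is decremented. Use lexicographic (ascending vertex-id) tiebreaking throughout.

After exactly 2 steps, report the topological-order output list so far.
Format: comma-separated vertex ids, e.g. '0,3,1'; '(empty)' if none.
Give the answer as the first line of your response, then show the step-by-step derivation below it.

4,0

step 1: output 4; order=[4]; indeg=(0,1,0,0,0)
step 2: output 0; order=[4,0]; indeg=(0,1,0,0,0)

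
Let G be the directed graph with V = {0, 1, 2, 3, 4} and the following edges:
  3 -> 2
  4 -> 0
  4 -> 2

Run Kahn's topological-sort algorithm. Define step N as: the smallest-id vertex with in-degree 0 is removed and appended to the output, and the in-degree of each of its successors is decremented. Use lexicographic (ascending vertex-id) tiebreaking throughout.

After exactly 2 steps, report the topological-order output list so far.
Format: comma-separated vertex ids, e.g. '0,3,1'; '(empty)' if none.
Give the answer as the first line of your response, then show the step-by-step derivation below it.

1,3

step 1: output 1; order=[1]; indeg=(1,0,2,0,0)
step 2: output 3; order=[1,3]; indeg=(1,0,1,0,0)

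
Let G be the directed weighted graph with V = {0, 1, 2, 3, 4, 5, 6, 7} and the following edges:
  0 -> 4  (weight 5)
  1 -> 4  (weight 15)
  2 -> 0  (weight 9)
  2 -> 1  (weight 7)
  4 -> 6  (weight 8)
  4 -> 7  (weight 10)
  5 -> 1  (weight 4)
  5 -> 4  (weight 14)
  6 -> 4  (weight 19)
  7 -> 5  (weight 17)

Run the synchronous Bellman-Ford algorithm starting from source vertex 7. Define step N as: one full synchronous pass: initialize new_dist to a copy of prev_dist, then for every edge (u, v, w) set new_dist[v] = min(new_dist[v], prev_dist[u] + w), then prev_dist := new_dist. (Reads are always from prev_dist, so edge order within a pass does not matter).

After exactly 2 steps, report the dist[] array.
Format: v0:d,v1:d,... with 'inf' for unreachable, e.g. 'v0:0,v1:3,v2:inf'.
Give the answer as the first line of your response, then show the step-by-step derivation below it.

v0:inf,v1:21,v2:inf,v3:inf,v4:31,v5:17,v6:inf,v7:0

step 1: dist = v0:inf,v1:inf,v2:inf,v3:inf,v4:inf,v5:17,v6:inf,v7:0
step 2: dist = v0:inf,v1:21,v2:inf,v3:inf,v4:31,v5:17,v6:inf,v7:0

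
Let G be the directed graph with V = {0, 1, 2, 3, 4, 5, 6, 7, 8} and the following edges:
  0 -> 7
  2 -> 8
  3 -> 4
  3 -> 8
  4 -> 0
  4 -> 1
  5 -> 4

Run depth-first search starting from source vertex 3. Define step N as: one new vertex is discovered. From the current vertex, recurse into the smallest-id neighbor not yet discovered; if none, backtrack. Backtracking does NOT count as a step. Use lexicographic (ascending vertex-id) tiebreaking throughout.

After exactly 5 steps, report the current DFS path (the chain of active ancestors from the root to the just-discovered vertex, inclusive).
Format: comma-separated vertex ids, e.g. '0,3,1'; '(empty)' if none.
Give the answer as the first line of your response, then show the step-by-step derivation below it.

3,4,1

step 1: discover 3; path=3; order=3
step 2: discover 4; path=3>4; order=3,4
step 3: discover 0; path=3>4>0; order=3,4,0
step 4: discover 7; path=3>4>0>7; order=3,4,0,7
step 5: discover 1; path=3>4>1; order=3,4,0,7,1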